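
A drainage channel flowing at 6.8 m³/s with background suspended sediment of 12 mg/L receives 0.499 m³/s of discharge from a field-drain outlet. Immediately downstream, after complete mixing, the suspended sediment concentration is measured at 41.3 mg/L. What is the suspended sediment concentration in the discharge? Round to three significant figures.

441 mg/L

Mass balance: 6.800·12.00 + 0.4990·Cₑ = 7.299·41.30
→ Cₑ = (7.299·41.30 − 6.800·12.00) / 0.4990 = 440.6 mg/L.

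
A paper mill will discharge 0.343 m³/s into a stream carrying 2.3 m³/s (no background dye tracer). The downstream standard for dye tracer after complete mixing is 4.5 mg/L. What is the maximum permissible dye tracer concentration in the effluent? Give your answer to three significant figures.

At the limit, (Qr·Cr + Qe·Cₑ)/(Qr + Qe) = 4.5:
Cₑ = (2.643·4.5 − 2.300·0) / 0.3430 = 34.67 mg/L.

34.7 mg/L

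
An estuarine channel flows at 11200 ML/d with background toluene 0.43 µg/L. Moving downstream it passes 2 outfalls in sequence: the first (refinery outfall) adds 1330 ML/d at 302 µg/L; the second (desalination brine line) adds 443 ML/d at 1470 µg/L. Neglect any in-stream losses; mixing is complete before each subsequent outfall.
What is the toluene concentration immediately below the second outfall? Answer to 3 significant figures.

Below outfall 1: Q → 12530 ML/d, C = (11200·0.4300 + 1330·302.0)/12530 = 32.44 µg/L.
Below outfall 2: Q → 12970 ML/d, C = (12530·32.44 + 443.0·1470)/12970 = 81.53 µg/L.

81.5 µg/L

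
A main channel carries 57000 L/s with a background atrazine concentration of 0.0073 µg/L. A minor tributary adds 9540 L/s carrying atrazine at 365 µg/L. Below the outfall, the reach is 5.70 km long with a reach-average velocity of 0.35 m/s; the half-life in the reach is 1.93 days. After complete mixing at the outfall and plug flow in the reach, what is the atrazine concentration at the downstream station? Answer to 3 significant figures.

48.9 µg/L

Mixed concentration C = ΣQC/ΣQ = (57000·0.007300 + 9540·365.0) / 66540 = 3483000/66540 = 52.34 µg/L.
Travel time t = 5.70·1000 / 0.35 = 16290 s = 4.524 h.
Half-life 1.93 d → k = ln 2 / 1.93 = 0.3591 d⁻¹.
First-order decay: C = 52.34·exp(−k·t) = 52.34·0.9345 = 48.91 µg/L.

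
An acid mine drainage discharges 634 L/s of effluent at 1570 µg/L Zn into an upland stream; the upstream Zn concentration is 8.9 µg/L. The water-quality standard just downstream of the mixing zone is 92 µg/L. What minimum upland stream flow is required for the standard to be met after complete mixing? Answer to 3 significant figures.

11300 L/s

Set C_mix = 92: (Q·8.900 + 634.0·1570) / (Q + 634.0) = 92
→ Q = 634.0·(1570 − 92)/(92 − 8.900) = 11280 L/s.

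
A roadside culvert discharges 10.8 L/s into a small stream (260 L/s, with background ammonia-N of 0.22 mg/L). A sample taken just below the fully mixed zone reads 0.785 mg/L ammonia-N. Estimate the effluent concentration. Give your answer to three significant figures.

Mass balance: 260.0·0.2200 + 10.80·Cₑ = 270.8·0.7850
→ Cₑ = (270.8·0.7850 − 260.0·0.2200) / 10.80 = 14.39 mg/L.

14.4 mg/L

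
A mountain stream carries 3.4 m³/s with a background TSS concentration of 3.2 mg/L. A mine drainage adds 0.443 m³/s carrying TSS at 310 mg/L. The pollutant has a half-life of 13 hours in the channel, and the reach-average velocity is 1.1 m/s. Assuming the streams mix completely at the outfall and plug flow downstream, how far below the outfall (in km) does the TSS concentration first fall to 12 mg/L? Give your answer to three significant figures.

Conservation of mass: C = (3.400·3.200 + 0.4430·310.0) / 3.843 = 148.2/3.843 = 38.57 mg/L.
Half-life 13 h → k = ln 2 / 13 = 0.05332 h⁻¹ = 1.280 d⁻¹.
Set 38.57·exp(−k·t) = 12 → t = ln(38.57/12)/k = 78830 s = 21.90 h.
Distance = v·t = 1.1·78830 = 86710 m = 86.71 km.

86.7 km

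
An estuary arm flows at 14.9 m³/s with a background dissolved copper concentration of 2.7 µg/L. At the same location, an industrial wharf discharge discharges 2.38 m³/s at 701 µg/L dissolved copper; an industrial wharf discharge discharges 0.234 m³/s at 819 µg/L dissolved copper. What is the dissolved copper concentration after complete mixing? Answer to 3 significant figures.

108 µg/L

Mass balance: C = (14.90·2.700 + 2.380·701.0 + 0.2340·819.0) / 17.51 = 1900/17.51 = 108.5 µg/L.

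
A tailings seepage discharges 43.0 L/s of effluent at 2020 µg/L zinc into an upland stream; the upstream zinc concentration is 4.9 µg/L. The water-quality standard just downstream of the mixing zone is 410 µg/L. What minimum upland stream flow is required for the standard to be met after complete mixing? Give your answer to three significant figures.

171 L/s

Set C_mix = 410: (Q·4.900 + 43.00·2020) / (Q + 43.00) = 410
→ Q = 43.00·(2020 − 410)/(410 − 4.900) = 170.9 L/s.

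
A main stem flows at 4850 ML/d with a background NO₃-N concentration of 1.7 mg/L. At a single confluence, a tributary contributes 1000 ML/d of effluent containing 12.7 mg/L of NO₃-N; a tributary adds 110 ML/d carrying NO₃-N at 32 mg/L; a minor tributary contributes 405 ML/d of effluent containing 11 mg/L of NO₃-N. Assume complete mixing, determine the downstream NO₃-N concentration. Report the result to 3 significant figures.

4.54 mg/L

After mixing, C = (4850·1.700 + 1000·12.70 + 110.0·32.00 + 405.0·11.00) / 6365 = 28920/6365 = 4.544 mg/L.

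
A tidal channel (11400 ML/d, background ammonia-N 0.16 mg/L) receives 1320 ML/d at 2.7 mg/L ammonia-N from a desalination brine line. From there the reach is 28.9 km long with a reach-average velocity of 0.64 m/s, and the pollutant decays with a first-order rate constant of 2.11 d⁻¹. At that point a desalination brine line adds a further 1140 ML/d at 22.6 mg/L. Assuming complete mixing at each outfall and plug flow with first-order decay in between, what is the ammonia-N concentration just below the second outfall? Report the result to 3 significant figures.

1.99 mg/L

After mixing, C = (11400·0.1600 + 1320·2.700) / 12720 = 5388/12720 = 0.4236 mg/L; combined flow 12720 ML/d.
Travel time t = 28.9·1000 / 0.64 = 45160 s = 12.54 h.
After decay, C = 0.4236 × e^(−kt) = 0.4236 × 0.3319 = 0.1406 mg/L.
Second outfall: C = (12720·0.1406 + 1140·22.60)/13860 = 1.988 mg/L.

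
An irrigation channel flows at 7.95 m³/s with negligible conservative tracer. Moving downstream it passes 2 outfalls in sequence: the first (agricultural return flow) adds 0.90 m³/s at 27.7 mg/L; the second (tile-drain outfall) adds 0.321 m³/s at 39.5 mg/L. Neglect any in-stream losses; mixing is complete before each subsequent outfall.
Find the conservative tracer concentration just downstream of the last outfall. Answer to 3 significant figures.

4.10 mg/L

After outfall 1: Q = 7.950 + 0.9000 = 8.850 m³/s; C = (7.950·0 + 0.9000·27.70)/8.850 = 2.817 mg/L.
After outfall 2: Q = 8.850 + 0.3210 = 9.171 m³/s; C = (8.850·2.817 + 0.3210·39.50)/9.171 = 4.101 mg/L.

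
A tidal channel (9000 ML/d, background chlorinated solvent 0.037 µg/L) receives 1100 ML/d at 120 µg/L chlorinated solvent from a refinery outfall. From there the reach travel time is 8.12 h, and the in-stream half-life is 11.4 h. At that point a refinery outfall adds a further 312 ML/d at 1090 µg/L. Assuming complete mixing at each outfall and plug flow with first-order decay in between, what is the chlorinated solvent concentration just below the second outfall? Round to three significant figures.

40.4 µg/L

Mass balance: C = (9000·0.03700 + 1100·120.0) / 10100 = 132300/10100 = 13.10 µg/L; combined flow 10100 ML/d.
Half-life 11.4 h → k = ln 2 / 11.4 = 0.06080 h⁻¹ = 1.459 d⁻¹.
Decay over the reach: 13.10·exp(−kt) = 13.10·0.6104 = 7.997 µg/L.
At the second outfall, C = (10100·7.997 + 312.0·1090) / (10100 + 312.0) = 40.42 µg/L.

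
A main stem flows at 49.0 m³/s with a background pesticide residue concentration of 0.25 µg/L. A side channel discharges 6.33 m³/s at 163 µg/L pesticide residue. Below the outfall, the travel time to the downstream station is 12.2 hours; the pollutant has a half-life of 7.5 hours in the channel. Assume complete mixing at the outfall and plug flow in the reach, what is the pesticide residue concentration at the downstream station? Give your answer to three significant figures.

Mixed concentration C = ΣQC/ΣQ = (49.00·0.2500 + 6.330·163.0) / 55.33 = 1044/55.33 = 18.87 µg/L.
Half-life 7.5 h → k = ln 2 / 7.5 = 0.09242 h⁻¹ = 2.218 d⁻¹.
Applying C = C₀e^(−kt): 18.87 × 0.3238 = 6.111 µg/L.

6.11 µg/L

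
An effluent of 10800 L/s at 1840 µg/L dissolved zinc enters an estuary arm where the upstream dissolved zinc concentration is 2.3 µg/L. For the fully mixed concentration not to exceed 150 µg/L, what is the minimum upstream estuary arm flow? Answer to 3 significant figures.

124000 L/s

Set C_mix = 150: (Q·2.300 + 10800·1840) / (Q + 10800) = 150
→ Q = 10800·(1840 − 150)/(150 − 2.300) = 123600 L/s.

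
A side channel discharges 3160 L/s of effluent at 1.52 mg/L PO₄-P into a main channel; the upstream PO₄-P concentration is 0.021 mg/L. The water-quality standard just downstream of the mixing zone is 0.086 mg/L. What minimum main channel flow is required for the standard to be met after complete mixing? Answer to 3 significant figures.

69700 L/s

Set C_mix = 0.086: (Q·0.02100 + 3160·1.520) / (Q + 3160) = 0.086
→ Q = 3160·(1.520 − 0.086)/(0.086 − 0.02100) = 69710 L/s.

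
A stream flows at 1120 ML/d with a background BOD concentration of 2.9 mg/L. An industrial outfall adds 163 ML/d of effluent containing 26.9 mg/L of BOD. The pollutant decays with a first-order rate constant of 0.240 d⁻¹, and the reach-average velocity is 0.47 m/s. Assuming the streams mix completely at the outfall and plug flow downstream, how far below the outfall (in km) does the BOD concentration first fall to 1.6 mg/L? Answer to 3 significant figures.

Mass balance: C = (1120·2.900 + 163.0·26.90) / 1283 = 7633/1283 = 5.949 mg/L.
Set 5.949·exp(−k·t) = 1.6 → t = ln(5.949/1.6)/k = 472800 s = 131.3 h.
Distance = v·t = 0.47·472800 = 222200 m = 222.2 km.

222 km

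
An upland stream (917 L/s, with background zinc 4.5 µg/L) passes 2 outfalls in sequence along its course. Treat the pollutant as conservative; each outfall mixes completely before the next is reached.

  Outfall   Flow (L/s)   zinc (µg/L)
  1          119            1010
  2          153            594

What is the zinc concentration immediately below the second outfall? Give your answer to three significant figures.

181 µg/L

Outfall 1: combined Q = 1036 L/s; C = (917.0·4.500 + 119.0·1010)/1036 = 120.0 µg/L.
Outfall 2: combined Q = 1189 L/s; C = (1036·120.0 + 153.0·594.0)/1189 = 181.0 µg/L.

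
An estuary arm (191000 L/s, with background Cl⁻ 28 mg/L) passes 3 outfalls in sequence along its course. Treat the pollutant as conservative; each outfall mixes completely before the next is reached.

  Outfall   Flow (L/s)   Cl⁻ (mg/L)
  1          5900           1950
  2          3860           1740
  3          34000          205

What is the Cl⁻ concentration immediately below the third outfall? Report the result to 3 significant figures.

Outfall 1: combined Q = 196900 L/s; C = (191000·28.00 + 5900·1950)/196900 = 85.59 mg/L.
Outfall 2: combined Q = 200800 L/s; C = (196900·85.59 + 3860·1740)/200800 = 117.4 mg/L.
Outfall 3: combined Q = 234800 L/s; C = (200800·117.4 + 34000·205.0)/234800 = 130.1 mg/L.

130 mg/L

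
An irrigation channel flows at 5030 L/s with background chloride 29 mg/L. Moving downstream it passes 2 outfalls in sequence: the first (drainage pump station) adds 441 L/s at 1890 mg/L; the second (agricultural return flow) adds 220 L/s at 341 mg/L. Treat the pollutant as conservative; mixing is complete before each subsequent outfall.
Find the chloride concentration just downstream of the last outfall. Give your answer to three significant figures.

185 mg/L

Outfall 1: combined Q = 5471 L/s; C = (5030·29.00 + 441.0·1890)/5471 = 179.0 mg/L.
Outfall 2: combined Q = 5691 L/s; C = (5471·179.0 + 220.0·341.0)/5691 = 185.3 mg/L.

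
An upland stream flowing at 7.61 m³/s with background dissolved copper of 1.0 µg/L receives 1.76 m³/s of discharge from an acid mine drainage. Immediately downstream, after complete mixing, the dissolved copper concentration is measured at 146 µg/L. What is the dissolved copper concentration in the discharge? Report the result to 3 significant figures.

Mass balance: 7.610·1.000 + 1.760·Cₑ = 9.370·146.0
→ Cₑ = (9.370·146.0 − 7.610·1.000) / 1.760 = 773.0 µg/L.

773 µg/L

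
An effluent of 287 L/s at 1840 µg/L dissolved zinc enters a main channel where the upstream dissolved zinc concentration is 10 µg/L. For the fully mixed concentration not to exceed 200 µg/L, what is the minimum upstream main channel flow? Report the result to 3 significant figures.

2480 L/s

Set C_mix = 200: (Q·10.00 + 287.0·1840) / (Q + 287.0) = 200
→ Q = 287.0·(1840 − 200)/(200 − 10.00) = 2477 L/s.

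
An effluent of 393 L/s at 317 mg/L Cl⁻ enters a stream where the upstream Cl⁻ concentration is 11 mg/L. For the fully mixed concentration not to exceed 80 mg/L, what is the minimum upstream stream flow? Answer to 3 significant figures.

1350 L/s

Set C_mix = 80: (Q·11.00 + 393.0·317.0) / (Q + 393.0) = 80
→ Q = 393.0·(317.0 − 80)/(80 − 11.00) = 1350 L/s.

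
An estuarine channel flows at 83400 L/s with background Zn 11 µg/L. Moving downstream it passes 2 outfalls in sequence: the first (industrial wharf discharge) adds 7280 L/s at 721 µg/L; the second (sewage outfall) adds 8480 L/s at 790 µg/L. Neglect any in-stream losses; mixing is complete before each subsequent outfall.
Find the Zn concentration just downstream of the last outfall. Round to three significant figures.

After outfall 1: Q = 83400 + 7280 = 90680 L/s; C = (83400·11.00 + 7280·721.0)/90680 = 68.00 µg/L.
After outfall 2: Q = 90680 + 8480 = 99160 L/s; C = (90680·68.00 + 8480·790.0)/99160 = 129.7 µg/L.

130 µg/L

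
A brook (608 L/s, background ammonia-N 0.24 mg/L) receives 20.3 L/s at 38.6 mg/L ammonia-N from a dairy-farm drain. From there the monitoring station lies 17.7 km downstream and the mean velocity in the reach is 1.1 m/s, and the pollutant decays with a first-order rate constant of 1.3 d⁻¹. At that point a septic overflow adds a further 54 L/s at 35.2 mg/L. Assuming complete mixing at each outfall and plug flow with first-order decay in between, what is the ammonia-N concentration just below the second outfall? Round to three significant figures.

Conservation of mass: C = (608.0·0.2400 + 20.30·38.60) / 628.3 = 929.5/628.3 = 1.479 mg/L; combined flow 628.3 L/s.
Travel time t = 17.7·1000 / 1.1 = 16090 s = 4.470 h.
After decay, C = 1.479 × e^(−kt) = 1.479 × 0.7850 = 1.161 mg/L.
At the second outfall, C = (628.3·1.161 + 54.00·35.20) / (628.3 + 54.00) = 3.855 mg/L.

3.86 mg/L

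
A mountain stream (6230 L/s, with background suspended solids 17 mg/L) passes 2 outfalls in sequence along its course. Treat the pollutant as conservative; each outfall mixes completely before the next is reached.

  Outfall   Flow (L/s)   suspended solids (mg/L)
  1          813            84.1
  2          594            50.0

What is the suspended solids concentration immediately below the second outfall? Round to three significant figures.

After outfall 1: Q = 6230 + 813.0 = 7043 L/s; C = (6230·17.00 + 813.0·84.10)/7043 = 24.75 mg/L.
After outfall 2: Q = 7043 + 594.0 = 7637 L/s; C = (7043·24.75 + 594.0·50.00)/7637 = 26.71 mg/L.

26.7 mg/L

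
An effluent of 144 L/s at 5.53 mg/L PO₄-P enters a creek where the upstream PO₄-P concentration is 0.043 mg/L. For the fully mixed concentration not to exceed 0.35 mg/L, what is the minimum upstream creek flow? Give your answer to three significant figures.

Set C_mix = 0.35: (Q·0.04300 + 144.0·5.530) / (Q + 144.0) = 0.35
→ Q = 144.0·(5.530 − 0.35)/(0.35 − 0.04300) = 2430 L/s.

2430 L/s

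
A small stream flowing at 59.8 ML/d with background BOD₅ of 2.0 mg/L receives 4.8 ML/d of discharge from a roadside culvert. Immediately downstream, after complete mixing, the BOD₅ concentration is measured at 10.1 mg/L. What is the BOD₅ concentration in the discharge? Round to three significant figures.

Mass balance: 59.80·2.000 + 4.800·Cₑ = 64.60·10.10
→ Cₑ = (64.60·10.10 − 59.80·2.000) / 4.800 = 111.0 mg/L.

111 mg/L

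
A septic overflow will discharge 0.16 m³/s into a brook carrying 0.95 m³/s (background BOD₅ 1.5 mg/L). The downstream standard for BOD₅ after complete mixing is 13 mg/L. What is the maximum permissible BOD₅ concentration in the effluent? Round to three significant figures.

At the limit, (Qr·Cr + Qe·Cₑ)/(Qr + Qe) = 13:
Cₑ = (1.110·13 − 0.9500·1.500) / 0.1600 = 81.28 mg/L.

81.3 mg/L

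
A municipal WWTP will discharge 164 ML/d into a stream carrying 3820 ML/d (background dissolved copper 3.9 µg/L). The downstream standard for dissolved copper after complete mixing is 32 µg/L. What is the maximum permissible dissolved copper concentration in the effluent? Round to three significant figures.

At the limit, (Qr·Cr + Qe·Cₑ)/(Qr + Qe) = 32:
Cₑ = (3984·32 − 3820·3.900) / 164.0 = 686.5 µg/L.

687 µg/L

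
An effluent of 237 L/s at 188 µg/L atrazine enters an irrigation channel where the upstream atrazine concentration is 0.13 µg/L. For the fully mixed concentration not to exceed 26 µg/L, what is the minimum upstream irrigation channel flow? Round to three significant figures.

1480 L/s

Set C_mix = 26: (Q·0.1300 + 237.0·188.0) / (Q + 237.0) = 26
→ Q = 237.0·(188.0 − 26)/(26 − 0.1300) = 1484 L/s.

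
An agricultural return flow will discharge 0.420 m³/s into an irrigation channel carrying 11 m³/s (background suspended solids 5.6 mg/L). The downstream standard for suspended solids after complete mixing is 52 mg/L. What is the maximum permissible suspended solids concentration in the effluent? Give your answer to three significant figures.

At the limit, (Qr·Cr + Qe·Cₑ)/(Qr + Qe) = 52:
Cₑ = (11.42·52 − 11.00·5.600) / 0.4200 = 1267 mg/L.

1270 mg/L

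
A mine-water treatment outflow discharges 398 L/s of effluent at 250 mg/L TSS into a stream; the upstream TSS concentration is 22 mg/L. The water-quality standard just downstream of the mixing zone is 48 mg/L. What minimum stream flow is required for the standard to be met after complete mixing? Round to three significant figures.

Set C_mix = 48: (Q·22.00 + 398.0·250.0) / (Q + 398.0) = 48
→ Q = 398.0·(250.0 − 48)/(48 − 22.00) = 3092 L/s.

3090 L/s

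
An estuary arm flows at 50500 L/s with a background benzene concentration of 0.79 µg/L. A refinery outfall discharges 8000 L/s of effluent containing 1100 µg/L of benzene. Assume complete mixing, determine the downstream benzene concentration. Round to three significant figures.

After mixing, C = (50500·0.7900 + 8000·1100) / 58500 = 8840000/58500 = 151.1 µg/L.

151 µg/L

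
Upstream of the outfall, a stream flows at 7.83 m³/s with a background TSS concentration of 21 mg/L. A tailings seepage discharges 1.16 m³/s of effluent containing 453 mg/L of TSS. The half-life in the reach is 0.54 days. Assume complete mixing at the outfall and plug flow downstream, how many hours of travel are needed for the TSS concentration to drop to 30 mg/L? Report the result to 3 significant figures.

Conservation of mass: C = (7.830·21.00 + 1.160·453.0) / 8.990 = 689.9/8.990 = 76.74 mg/L.
Half-life 0.54 d → k = ln 2 / 0.54 = 1.284 d⁻¹.
76.74·exp(−k·t) = 30 → t = ln(76.74/30)/k = 63220 s = 17.56 h.

17.6 h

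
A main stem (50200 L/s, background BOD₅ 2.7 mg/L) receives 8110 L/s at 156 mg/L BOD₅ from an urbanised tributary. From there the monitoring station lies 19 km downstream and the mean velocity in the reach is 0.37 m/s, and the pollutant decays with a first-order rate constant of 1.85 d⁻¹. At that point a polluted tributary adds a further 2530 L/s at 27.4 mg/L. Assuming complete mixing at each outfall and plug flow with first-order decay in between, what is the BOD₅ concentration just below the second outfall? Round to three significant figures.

After mixing, C = (50200·2.700 + 8110·156.0) / 58310 = 1401000/58310 = 24.02 mg/L; combined flow 58310 L/s.
Travel time t = 19·1000 / 0.37 = 51350 s = 14.26 h.
Decay over the reach: 24.02·exp(−kt) = 24.02·0.3330 = 8.000 mg/L.
Second outfall: C = (58310·8.000 + 2530·27.40)/60840 = 8.807 mg/L.

8.81 mg/L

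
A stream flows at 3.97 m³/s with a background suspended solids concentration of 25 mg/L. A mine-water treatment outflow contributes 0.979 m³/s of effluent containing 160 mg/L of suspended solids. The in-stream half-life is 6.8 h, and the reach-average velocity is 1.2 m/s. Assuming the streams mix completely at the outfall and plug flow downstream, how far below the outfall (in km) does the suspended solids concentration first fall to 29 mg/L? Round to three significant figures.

24.5 km

Flow-weighted average: C = (3.970·25.00 + 0.9790·160.0) / 4.949 = 255.9/4.949 = 51.71 mg/L.
Half-life 6.8 h → k = ln 2 / 6.8 = 0.1019 h⁻¹ = 2.446 d⁻¹.
Set 51.71·exp(−k·t) = 29 → t = ln(51.71/29)/k = 20420 s = 5.673 h.
Distance = v·t = 1.2·20420 = 24510 m = 24.51 km.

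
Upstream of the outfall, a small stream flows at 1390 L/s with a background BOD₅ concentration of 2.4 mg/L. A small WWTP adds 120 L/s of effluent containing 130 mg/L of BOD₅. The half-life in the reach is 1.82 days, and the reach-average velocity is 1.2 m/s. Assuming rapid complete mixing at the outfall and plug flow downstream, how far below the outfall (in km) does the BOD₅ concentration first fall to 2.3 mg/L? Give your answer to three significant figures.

462 km

Mixed concentration C = ΣQC/ΣQ = (1390·2.400 + 120.0·130.0) / 1510 = 18940/1510 = 12.54 mg/L.
Half-life 1.82 d → k = ln 2 / 1.82 = 0.3809 d⁻¹.
Set 12.54·exp(−k·t) = 2.3 → t = ln(12.54/2.3)/k = 384800 s = 106.9 h.
Distance = v·t = 1.2·384800 = 461700 m = 461.7 km.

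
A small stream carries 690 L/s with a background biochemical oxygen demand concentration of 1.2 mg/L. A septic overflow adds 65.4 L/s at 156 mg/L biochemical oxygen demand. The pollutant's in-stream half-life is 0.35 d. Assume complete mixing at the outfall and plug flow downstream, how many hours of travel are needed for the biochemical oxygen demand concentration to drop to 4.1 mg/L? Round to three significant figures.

Mass balance: C = (690.0·1.200 + 65.40·156.0) / 755.4 = 11030/755.4 = 14.60 mg/L.
Half-life 0.35 d → k = ln 2 / 0.35 = 1.980 d⁻¹.
14.60·exp(−k·t) = 4.1 → t = ln(14.60/4.1)/k = 55410 s = 15.39 h.

15.4 h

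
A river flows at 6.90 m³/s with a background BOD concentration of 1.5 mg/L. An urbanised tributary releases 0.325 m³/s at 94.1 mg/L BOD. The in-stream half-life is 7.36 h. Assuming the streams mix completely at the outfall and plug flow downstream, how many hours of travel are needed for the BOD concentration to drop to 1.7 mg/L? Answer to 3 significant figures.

12.8 h

Mixed concentration C = ΣQC/ΣQ = (6.900·1.500 + 0.3250·94.10) / 7.225 = 40.93/7.225 = 5.665 mg/L.
Half-life 7.36 h → k = ln 2 / 7.36 = 0.09418 h⁻¹ = 2.260 d⁻¹.
5.665·exp(−k·t) = 1.7 → t = ln(5.665/1.7)/k = 46010 s = 12.78 h.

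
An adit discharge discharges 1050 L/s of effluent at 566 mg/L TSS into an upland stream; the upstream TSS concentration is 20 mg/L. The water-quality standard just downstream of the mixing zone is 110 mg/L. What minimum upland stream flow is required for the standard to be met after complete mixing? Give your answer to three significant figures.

Set C_mix = 110: (Q·20.00 + 1050·566.0) / (Q + 1050) = 110
→ Q = 1050·(566.0 − 110)/(110 − 20.00) = 5320 L/s.

5320 L/s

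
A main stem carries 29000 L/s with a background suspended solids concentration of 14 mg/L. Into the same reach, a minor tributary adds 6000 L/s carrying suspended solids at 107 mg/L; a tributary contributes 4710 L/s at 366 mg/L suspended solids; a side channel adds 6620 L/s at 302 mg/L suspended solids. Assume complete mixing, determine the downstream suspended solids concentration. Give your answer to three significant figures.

103 mg/L

Conservation of mass: C = (29000·14.00 + 6000·107.0 + 4710·366.0 + 6620·302.0) / 46330 = 4771000/46330 = 103.0 mg/L.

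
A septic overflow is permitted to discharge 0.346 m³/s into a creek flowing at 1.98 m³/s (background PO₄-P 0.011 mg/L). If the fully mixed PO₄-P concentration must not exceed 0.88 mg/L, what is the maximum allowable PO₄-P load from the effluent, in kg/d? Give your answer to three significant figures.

175 kg/d

Mass balance at the limit: 1.980·0.01100 + 0.3460·Cₑ = 2.326·0.88 → Cₑ = 5.853 mg/L.
Load = 0.3460 m³/s × 5.853 g/m³ × 86 400 s/d = 175.0 kg/d.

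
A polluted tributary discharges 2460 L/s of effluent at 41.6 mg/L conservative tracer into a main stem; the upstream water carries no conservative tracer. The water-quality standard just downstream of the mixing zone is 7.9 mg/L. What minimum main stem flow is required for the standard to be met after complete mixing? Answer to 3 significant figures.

10500 L/s

Set C_mix = 7.9: (Q·0 + 2460·41.60) / (Q + 2460) = 7.9
→ Q = 2460·(41.60 − 7.9)/(7.9 − 0) = 10490 L/s.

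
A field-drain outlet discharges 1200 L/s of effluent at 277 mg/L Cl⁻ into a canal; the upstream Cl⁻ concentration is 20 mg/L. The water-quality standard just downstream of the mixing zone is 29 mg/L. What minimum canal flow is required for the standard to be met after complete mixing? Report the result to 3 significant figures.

33100 L/s

Set C_mix = 29: (Q·20.00 + 1200·277.0) / (Q + 1200) = 29
→ Q = 1200·(277.0 − 29)/(29 − 20.00) = 33070 L/s.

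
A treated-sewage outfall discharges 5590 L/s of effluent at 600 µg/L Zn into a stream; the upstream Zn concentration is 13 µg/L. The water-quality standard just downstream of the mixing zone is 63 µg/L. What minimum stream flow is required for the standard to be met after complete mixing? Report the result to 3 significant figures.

Set C_mix = 63: (Q·13.00 + 5590·600.0) / (Q + 5590) = 63
→ Q = 5590·(600.0 − 63)/(63 − 13.00) = 60040 L/s.

60000 L/s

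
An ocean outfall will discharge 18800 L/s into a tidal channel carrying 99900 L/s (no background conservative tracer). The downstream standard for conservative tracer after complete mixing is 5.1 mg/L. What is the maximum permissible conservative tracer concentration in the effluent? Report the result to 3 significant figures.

At the limit, (Qr·Cr + Qe·Cₑ)/(Qr + Qe) = 5.1:
Cₑ = (118700·5.1 − 99900·0) / 18800 = 32.20 mg/L.

32.2 mg/L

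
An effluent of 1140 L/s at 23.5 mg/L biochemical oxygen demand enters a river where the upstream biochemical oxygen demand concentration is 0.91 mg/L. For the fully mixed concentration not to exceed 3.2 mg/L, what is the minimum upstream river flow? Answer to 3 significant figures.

10100 L/s

Set C_mix = 3.2: (Q·0.9100 + 1140·23.50) / (Q + 1140) = 3.2
→ Q = 1140·(23.50 − 3.2)/(3.2 − 0.9100) = 10110 L/s.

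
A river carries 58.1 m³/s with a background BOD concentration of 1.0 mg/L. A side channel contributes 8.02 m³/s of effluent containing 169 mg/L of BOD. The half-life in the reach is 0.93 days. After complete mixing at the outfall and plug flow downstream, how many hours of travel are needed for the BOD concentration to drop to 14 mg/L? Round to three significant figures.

13.6 h

After mixing, C = (58.10·1.000 + 8.020·169.0) / 66.12 = 1413/66.12 = 21.38 mg/L.
Half-life 0.93 d → k = ln 2 / 0.93 = 0.7453 d⁻¹.
21.38·exp(−k·t) = 14 → t = ln(21.38/14)/k = 49070 s = 13.63 h.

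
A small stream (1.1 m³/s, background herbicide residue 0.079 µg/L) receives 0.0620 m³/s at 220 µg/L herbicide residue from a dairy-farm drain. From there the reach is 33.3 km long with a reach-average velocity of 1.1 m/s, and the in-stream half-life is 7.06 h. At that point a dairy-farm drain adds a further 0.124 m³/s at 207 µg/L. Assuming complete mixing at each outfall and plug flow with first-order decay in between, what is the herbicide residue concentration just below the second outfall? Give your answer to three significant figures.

Mixed concentration C = ΣQC/ΣQ = (1.100·0.07900 + 0.06200·220.0) / 1.162 = 13.73/1.162 = 11.81 µg/L; combined flow 1.162 m³/s.
Travel time t = 33.3·1000 / 1.1 = 30270 s = 8.409 h.
Half-life 7.06 h → k = ln 2 / 7.06 = 0.09818 h⁻¹ = 2.356 d⁻¹.
First-order decay: C = 11.81·exp(−k·t) = 11.81·0.4380 = 5.174 µg/L.
At the second outfall, C = (1.162·5.174 + 0.1240·207.0) / (1.162 + 0.1240) = 24.63 µg/L.

24.6 µg/L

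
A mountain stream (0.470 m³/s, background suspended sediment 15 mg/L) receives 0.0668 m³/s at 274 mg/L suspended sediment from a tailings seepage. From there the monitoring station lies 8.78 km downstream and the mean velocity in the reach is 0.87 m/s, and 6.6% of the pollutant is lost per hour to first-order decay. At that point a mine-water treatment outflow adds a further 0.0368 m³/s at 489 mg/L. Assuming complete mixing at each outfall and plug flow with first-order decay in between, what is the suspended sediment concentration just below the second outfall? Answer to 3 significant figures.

Mass balance: C = (0.4700·15.00 + 0.06680·274.0) / 0.5368 = 25.35/0.5368 = 47.23 mg/L; combined flow 0.5368 m³/s.
Travel time t = 8.78·1000 / 0.87 = 10090 s = 2.803 h.
6.6%/h lost → k = −ln(1 − 0.066) = 0.06828 h⁻¹.
Applying C = C₀e^(−kt): 47.23 × 0.8258 = 39.00 mg/L.
At the second outfall, C = (0.5368·39.00 + 0.03680·489.0) / (0.5368 + 0.03680) = 67.87 mg/L.

67.9 mg/L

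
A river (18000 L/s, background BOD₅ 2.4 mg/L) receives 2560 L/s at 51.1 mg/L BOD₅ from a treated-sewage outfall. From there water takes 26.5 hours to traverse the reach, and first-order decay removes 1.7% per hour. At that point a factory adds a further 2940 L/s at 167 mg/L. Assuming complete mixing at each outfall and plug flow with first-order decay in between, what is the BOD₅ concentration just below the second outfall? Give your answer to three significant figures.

Mixed concentration C = ΣQC/ΣQ = (18000·2.400 + 2560·51.10) / 20560 = 174000/20560 = 8.464 mg/L; combined flow 20560 L/s.
1.7%/h lost → k = −ln(1 − 0.017) = 0.01715 h⁻¹.
Decay over the reach: 8.464·exp(−kt) = 8.464·0.6348 = 5.373 mg/L.
Second outfall: C = (20560·5.373 + 2940·167.0)/23500 = 25.59 mg/L.

25.6 mg/L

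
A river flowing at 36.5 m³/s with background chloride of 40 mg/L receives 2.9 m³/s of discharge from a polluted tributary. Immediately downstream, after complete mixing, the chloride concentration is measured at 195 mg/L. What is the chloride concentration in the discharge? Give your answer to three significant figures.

2150 mg/L

Mass balance: 36.50·40.00 + 2.900·Cₑ = 39.40·195.0
→ Cₑ = (39.40·195.0 − 36.50·40.00) / 2.900 = 2146 mg/L.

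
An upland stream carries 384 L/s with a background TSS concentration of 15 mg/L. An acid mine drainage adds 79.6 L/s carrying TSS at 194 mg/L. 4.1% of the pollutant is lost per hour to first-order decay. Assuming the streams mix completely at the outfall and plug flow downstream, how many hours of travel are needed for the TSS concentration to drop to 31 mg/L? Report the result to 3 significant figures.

9.29 h

Mixed concentration C = ΣQC/ΣQ = (384.0·15.00 + 79.60·194.0) / 463.6 = 21200/463.6 = 45.73 mg/L.
4.1%/h lost → k = −ln(1 − 0.041) = 0.04186 h⁻¹.
45.73·exp(−k·t) = 31 → t = ln(45.73/31)/k = 33440 s = 9.289 h.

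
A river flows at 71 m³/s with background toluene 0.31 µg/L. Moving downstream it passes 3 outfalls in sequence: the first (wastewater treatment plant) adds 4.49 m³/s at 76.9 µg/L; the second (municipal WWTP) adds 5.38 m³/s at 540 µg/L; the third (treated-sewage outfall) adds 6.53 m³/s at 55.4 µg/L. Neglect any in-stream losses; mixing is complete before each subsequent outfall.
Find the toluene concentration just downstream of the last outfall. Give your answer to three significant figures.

41.6 µg/L

Outfall 1: combined Q = 75.49 m³/s; C = (71.00·0.3100 + 4.490·76.90)/75.49 = 4.865 µg/L.
Outfall 2: combined Q = 80.87 m³/s; C = (75.49·4.865 + 5.380·540.0)/80.87 = 40.47 µg/L.
Outfall 3: combined Q = 87.40 m³/s; C = (80.87·40.47 + 6.530·55.40)/87.40 = 41.58 µg/L.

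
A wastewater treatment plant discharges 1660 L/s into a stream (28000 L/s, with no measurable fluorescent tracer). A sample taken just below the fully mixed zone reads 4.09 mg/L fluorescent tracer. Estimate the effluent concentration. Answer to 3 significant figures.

73.1 mg/L

Mass balance: 28000·0 + 1660·Cₑ = 29660·4.090
→ Cₑ = (29660·4.090 − 28000·0) / 1660 = 73.08 mg/L.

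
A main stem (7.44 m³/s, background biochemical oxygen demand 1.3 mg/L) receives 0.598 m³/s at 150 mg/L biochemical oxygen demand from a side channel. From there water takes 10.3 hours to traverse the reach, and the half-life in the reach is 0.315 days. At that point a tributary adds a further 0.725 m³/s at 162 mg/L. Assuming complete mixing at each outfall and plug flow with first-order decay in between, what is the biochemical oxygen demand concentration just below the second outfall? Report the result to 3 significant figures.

17.8 mg/L

Mixed concentration C = ΣQC/ΣQ = (7.440·1.300 + 0.5980·150.0) / 8.038 = 99.37/8.038 = 12.36 mg/L; combined flow 8.038 m³/s.
Half-life 0.315 d → k = ln 2 / 0.315 = 2.200 d⁻¹.
After decay, C = 12.36 × e^(−kt) = 12.36 × 0.3889 = 4.808 mg/L.
Second outfall: C = (8.038·4.808 + 0.7250·162.0)/8.763 = 17.81 mg/L.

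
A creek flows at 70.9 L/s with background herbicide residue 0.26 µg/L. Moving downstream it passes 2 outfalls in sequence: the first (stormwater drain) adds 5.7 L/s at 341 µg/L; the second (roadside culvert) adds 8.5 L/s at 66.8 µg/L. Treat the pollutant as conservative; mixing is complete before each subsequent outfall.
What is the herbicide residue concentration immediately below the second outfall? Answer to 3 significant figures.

29.7 µg/L

Outfall 1: combined Q = 76.60 L/s; C = (70.90·0.2600 + 5.700·341.0)/76.60 = 25.62 µg/L.
Outfall 2: combined Q = 85.10 L/s; C = (76.60·25.62 + 8.500·66.80)/85.10 = 29.73 µg/L.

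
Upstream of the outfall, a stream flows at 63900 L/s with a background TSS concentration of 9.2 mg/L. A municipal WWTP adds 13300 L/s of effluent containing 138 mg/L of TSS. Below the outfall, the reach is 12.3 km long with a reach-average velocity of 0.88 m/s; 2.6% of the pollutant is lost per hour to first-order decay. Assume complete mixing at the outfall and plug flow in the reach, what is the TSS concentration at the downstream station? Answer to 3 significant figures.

28.3 mg/L

After mixing, C = (63900·9.200 + 13300·138.0) / 77200 = 2423000/77200 = 31.39 mg/L.
Travel time t = 12.3·1000 / 0.88 = 13980 s = 3.883 h.
2.6%/h lost → k = −ln(1 − 0.026) = 0.02634 h⁻¹.
Decay over the reach: 31.39·exp(−kt) = 31.39·0.9028 = 28.34 mg/L.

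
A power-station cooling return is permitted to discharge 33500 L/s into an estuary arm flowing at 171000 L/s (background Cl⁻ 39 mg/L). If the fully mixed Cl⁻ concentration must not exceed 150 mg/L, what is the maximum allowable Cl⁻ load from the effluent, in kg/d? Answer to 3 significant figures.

2070000 kg/d

Mass balance at the limit: 171000·39.00 + 33500·Cₑ = 204500·150 → Cₑ = 716.6 mg/L.
33500 L/s = 33.50 m³/s. Load = 33.50 m³/s × 716.6 g/m³ × 86 400 s/d = 2074000 kg/d.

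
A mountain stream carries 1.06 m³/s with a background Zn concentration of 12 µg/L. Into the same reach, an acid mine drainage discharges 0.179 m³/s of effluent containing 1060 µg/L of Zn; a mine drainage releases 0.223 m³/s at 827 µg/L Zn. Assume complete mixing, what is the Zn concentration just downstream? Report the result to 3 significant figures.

265 µg/L

Flow-weighted average: C = (1.060·12.00 + 0.1790·1060 + 0.2230·827.0) / 1.462 = 386.9/1.462 = 264.6 µg/L.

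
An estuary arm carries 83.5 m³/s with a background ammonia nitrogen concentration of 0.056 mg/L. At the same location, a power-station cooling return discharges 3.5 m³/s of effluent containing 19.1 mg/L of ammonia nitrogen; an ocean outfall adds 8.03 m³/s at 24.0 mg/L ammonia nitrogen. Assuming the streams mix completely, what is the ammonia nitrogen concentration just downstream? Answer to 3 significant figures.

2.78 mg/L

Mixed concentration C = ΣQC/ΣQ = (83.50·0.05600 + 3.500·19.10 + 8.030·24.00) / 95.03 = 264.2/95.03 = 2.781 mg/L.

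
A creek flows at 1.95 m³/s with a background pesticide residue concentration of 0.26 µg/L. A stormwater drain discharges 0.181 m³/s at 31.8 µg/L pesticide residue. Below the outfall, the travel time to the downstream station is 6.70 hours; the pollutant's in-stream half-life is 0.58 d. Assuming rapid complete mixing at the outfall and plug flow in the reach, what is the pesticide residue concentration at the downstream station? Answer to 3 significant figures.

Mass balance: C = (1.950·0.2600 + 0.1810·31.80) / 2.131 = 6.263/2.131 = 2.939 µg/L.
Half-life 0.58 d → k = ln 2 / 0.58 = 1.195 d⁻¹.
First-order decay: C = 2.939·exp(−k·t) = 2.939·0.7163 = 2.105 µg/L.

2.11 µg/L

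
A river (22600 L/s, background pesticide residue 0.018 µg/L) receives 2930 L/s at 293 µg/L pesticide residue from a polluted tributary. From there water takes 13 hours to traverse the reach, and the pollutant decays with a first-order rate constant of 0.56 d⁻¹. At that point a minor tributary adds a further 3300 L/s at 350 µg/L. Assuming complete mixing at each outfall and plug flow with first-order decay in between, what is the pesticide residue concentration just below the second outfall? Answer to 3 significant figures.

Flow-weighted average: C = (22600·0.01800 + 2930·293.0) / 25530 = 858900/25530 = 33.64 µg/L; combined flow 25530 L/s.
First-order decay: C = 33.64·exp(−k·t) = 33.64·0.7384 = 24.84 µg/L.
At the second outfall, C = (25530·24.84 + 3300·350.0) / (25530 + 3300) = 62.06 µg/L.

62.1 µg/L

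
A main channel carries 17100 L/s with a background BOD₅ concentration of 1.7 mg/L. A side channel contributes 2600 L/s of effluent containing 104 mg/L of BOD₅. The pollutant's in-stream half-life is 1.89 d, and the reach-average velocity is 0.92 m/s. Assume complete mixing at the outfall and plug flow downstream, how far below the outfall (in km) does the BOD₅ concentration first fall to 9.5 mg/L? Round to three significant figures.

Flow-weighted average: C = (17100·1.700 + 2600·104.0) / 19700 = 299500/19700 = 15.20 mg/L.
Half-life 1.89 d → k = ln 2 / 1.89 = 0.3667 d⁻¹.
Set 15.20·exp(−k·t) = 9.5 → t = ln(15.20/9.5)/k = 110800 s = 30.76 h.
Distance = v·t = 0.92·110800 = 101900 m = 101.9 km.

102 km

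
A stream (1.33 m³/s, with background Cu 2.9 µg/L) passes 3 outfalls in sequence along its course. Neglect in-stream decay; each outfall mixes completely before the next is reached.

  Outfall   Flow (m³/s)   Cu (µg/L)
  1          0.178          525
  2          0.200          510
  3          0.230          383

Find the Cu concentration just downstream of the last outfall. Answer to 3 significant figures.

Below outfall 1: Q → 1.508 m³/s, C = (1.330·2.900 + 0.1780·525.0)/1.508 = 64.53 µg/L.
Below outfall 2: Q → 1.708 m³/s, C = (1.508·64.53 + 0.2000·510.0)/1.708 = 116.7 µg/L.
Below outfall 3: Q → 1.938 m³/s, C = (1.708·116.7 + 0.2300·383.0)/1.938 = 148.3 µg/L.

148 µg/L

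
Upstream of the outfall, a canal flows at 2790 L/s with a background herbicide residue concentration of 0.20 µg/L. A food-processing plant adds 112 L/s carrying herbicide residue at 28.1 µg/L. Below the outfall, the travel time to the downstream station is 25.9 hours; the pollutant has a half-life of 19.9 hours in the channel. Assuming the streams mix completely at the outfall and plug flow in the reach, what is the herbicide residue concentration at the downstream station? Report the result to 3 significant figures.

After mixing, C = (2790·0.2000 + 112.0·28.10) / 2902 = 3705/2902 = 1.277 µg/L.
Half-life 19.9 h → k = ln 2 / 19.9 = 0.03483 h⁻¹ = 0.8360 d⁻¹.
After decay, C = 1.277 × e^(−kt) = 1.277 × 0.4057 = 0.5180 µg/L.

0.518 µg/L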